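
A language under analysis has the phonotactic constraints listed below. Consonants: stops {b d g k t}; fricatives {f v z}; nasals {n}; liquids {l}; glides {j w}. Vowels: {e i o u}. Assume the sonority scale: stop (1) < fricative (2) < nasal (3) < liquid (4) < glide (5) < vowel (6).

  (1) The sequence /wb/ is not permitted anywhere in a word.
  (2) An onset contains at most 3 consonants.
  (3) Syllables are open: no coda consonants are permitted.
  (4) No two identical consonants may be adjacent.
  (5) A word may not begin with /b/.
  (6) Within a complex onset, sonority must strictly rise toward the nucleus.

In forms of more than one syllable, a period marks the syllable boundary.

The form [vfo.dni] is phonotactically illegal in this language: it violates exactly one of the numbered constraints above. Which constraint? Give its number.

[vfo.dni]: syllable 1 onset /vf/: /v/ (fricative, 2) → /f/ (fricative, 2) does not rise.
This is a violation of constraint 6: "Within a complex onset, sonority must strictly rise toward the nucleus."
The remaining constraints (1, 2, 3, 4, 5) are satisfied.

6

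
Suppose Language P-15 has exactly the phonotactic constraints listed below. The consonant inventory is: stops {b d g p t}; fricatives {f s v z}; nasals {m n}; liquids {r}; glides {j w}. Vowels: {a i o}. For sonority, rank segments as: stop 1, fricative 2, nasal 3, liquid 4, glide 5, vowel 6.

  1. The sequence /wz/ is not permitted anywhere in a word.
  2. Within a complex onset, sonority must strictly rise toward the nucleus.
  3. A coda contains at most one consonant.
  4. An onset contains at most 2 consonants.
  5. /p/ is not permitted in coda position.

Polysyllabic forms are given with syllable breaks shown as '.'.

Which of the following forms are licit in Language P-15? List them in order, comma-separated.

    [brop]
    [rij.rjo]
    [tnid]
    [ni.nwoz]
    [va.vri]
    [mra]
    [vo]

[brop] — violates constraint 5: syllable 1 coda contains /p/ → illicit
[rij.rjo] — σ1 onset /r/, coda /j/ ok; σ2 onset /rj/ (4→5 rises), coda /∅/ ok → licit
[tnid] — σ1 onset /tn/ (1→3 rises), coda /d/ ok → licit
[ni.nwoz] — σ1 onset /n/, coda /∅/ ok; σ2 onset /nw/ (3→5 rises), coda /z/ ok → licit
[va.vri] — σ1 onset /v/, coda /∅/ ok; σ2 onset /vr/ (2→4 rises), coda /∅/ ok → licit
[mra] — σ1 onset /mr/ (3→4 rises), coda /∅/ ok → licit
[vo] — σ1 onset /v/, coda /∅/ ok → licit

[rij.rjo], [tnid], [ni.nwoz], [va.vri], [mra], [vo]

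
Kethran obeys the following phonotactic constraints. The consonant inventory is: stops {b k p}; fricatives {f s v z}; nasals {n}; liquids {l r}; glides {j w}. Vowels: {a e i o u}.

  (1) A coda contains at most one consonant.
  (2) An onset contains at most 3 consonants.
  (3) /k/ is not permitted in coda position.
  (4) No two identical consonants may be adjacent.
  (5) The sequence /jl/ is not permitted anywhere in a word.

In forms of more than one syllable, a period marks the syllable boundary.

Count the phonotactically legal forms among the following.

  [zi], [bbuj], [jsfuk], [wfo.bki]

[zi] — σ1 onset /z/, coda /∅/ ok → phonotactically legal
[bbuj] — violates constraint 4: adjacent identical consonants /bb/ → phonotactically illegal
[jsfuk] — violates constraint 3: syllable 1 coda contains /k/ → phonotactically illegal
[wfo.bki] — σ1 onset /wf/ (2C), coda /∅/ ok; σ2 onset /bk/ (2C), coda /∅/ ok → phonotactically legal
Phonotactically legal: [zi], [wfo.bki] → 2.

2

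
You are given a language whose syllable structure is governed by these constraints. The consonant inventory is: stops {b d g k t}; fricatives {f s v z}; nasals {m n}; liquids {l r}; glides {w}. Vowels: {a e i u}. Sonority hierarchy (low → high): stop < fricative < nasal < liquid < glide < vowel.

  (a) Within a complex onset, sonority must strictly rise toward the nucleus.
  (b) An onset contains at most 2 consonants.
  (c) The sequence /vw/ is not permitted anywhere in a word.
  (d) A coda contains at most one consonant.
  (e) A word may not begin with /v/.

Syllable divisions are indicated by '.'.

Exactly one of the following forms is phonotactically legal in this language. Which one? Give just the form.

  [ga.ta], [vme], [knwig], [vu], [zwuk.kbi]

[ga.ta]

[ga.ta] — σ1 onset /g/, coda /∅/ ok; σ2 onset /t/, coda /∅/ ok → phonotactically legal
[vme] — violates constraint (e): word begins with /v/ → phonotactically illegal
[knwig] — violates constraint (b): syllable 1 onset /knw/ has 3 consonants (> 2) → phonotactically illegal
[vu] — violates constraint (e): word begins with /v/ → phonotactically illegal
[zwuk.kbi] — violates constraint (a): syllable 2 onset /kb/: /k/ (stop, 1) → /b/ (stop, 1) does not rise → phonotactically illegal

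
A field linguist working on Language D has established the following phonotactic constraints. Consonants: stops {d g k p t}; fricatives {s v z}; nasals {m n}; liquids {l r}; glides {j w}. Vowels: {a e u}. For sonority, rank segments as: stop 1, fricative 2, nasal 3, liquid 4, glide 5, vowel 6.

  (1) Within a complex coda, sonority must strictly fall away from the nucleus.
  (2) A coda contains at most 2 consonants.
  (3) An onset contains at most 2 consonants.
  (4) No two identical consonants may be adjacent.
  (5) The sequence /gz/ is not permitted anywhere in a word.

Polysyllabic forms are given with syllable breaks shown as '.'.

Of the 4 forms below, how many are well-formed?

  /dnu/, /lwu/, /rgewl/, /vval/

3

/dnu/ — σ1 onset /dn/ (2C), coda /∅/ ok → well-formed
/lwu/ — σ1 onset /lw/ (2C), coda /∅/ ok → well-formed
/rgewl/ — σ1 onset /rg/ (2C), coda /wl/ (5→4 falls) ok → well-formed
/vval/ — violates constraint 4: adjacent identical consonants /vv/ → ill-formed
Well-formed: /dnu/, /lwu/, /rgewl/ → 3.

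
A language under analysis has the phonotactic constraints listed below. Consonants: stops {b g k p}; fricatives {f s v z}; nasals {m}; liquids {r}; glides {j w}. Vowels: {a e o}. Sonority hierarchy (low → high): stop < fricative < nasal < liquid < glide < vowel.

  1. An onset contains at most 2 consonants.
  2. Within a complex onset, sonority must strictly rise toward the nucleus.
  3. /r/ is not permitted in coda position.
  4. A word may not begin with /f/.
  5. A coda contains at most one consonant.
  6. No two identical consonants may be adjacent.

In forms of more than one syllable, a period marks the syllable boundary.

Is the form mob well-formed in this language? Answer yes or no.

mob — σ1 onset /m/, coda /b/ ok → well-formed

yes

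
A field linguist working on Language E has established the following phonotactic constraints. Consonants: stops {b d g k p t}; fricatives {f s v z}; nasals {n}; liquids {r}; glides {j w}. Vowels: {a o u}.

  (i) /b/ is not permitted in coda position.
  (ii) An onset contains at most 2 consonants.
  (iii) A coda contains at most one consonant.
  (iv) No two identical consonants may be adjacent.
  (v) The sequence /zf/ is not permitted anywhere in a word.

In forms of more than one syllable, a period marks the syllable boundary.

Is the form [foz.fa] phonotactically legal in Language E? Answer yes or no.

[foz.fa] — violates constraint (v): contains banned sequence /zf/ → phonotactically illegal

no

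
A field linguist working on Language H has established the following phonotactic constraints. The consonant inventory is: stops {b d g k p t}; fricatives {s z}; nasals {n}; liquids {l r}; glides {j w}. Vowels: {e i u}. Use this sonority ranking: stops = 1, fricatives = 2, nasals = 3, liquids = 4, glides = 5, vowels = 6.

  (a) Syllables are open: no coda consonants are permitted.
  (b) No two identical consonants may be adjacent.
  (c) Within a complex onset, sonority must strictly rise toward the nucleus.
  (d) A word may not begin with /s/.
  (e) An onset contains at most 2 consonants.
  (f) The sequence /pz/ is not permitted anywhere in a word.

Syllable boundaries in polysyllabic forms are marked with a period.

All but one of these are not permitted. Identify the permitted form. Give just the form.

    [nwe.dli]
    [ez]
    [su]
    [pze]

[nwe.dli] — σ1 onset /nw/ (3→5 rises), coda /∅/ ok; σ2 onset /dl/ (1→4 rises), coda /∅/ ok → permitted
[ez] — violates constraint (a): syllable 1 coda /z/ has 1 consonant (> 0) → not permitted
[su] — violates constraint (d): word begins with /s/ → not permitted
[pze] — violates constraint (f): contains banned sequence /pz/ → not permitted

[nwe.dli]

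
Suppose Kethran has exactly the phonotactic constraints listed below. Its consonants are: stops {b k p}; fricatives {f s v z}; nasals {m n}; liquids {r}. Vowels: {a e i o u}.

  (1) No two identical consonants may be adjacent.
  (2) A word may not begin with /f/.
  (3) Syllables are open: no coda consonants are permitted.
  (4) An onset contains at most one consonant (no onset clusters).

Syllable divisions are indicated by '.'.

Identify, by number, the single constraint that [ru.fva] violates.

4

[ru.fva]: syllable 2 onset /fv/ has 2 consonants (> 1).
This is a violation of constraint 4: "An onset contains at most one consonant (no onset clusters)."
The remaining constraints (1, 2, 3) are satisfied.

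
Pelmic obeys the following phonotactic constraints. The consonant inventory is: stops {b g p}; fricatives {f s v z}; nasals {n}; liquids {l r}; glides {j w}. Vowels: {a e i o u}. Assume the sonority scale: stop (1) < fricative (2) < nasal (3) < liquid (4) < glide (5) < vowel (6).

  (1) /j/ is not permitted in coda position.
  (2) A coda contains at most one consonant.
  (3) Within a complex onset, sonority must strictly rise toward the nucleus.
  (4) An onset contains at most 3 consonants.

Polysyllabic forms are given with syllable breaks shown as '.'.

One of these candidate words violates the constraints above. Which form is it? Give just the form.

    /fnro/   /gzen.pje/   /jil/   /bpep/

/fnro/ — σ1 onset /fnr/ (2→3→4 rises), coda /∅/ ok → phonotactically legal
/gzen.pje/ — σ1 onset /gz/ (1→2 rises), coda /n/ ok; σ2 onset /pj/ (1→5 rises), coda /∅/ ok → phonotactically legal
/jil/ — σ1 onset /j/, coda /l/ ok → phonotactically legal
/bpep/ — violates constraint 3: syllable 1 onset /bp/: /b/ (stop, 1) → /p/ (stop, 1) does not rise → phonotactically illegal

/bpep/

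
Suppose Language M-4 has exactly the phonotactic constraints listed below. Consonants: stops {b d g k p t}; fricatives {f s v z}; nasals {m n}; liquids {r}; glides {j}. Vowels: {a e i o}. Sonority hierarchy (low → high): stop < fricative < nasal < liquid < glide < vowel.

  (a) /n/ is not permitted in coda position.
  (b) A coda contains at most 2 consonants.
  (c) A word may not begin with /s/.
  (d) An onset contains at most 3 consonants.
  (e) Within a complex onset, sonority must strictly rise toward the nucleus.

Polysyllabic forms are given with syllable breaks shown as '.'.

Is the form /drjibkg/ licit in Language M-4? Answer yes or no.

no

/drjibkg/ — violates constraint (b): syllable 1 coda /bkg/ has 3 consonants (> 2) → illicit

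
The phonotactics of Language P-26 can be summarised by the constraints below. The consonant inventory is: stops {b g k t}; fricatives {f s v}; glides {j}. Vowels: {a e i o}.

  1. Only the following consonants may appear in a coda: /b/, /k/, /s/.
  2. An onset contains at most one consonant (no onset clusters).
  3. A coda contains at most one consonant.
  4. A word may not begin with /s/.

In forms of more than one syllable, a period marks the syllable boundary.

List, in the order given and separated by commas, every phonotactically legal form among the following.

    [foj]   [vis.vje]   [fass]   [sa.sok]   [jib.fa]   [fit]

[jib.fa]

[foj] — violates constraint 1: syllable 1 coda contains /j/, which is not a licensed coda consonant → phonotactically illegal
[vis.vje] — violates constraint 2: syllable 2 onset /vj/ has 2 consonants (> 1) → phonotactically illegal
[fass] — violates constraint 3: syllable 1 coda /ss/ has 2 consonants (> 1) → phonotactically illegal
[sa.sok] — violates constraint 4: word begins with /s/ → phonotactically illegal
[jib.fa] — σ1 onset /j/, coda /b/ ok; σ2 onset /f/, coda /∅/ ok → phonotactically legal
[fit] — violates constraint 1: syllable 1 coda contains /t/, which is not a licensed coda consonant → phonotactically illegal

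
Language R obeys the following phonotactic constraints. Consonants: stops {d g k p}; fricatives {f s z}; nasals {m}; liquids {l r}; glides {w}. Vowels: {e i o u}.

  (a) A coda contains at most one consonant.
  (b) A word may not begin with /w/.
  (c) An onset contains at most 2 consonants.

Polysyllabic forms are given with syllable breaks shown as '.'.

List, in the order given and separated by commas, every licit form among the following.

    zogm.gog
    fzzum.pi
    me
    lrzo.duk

me

zogm.gog — violates constraint (a): syllable 1 coda /gm/ has 2 consonants (> 1) → illicit
fzzum.pi — violates constraint (c): syllable 1 onset /fzz/ has 3 consonants (> 2) → illicit
me — σ1 onset /m/, coda /∅/ ok → licit
lrzo.duk — violates constraint (c): syllable 1 onset /lrz/ has 3 consonants (> 2) → illicit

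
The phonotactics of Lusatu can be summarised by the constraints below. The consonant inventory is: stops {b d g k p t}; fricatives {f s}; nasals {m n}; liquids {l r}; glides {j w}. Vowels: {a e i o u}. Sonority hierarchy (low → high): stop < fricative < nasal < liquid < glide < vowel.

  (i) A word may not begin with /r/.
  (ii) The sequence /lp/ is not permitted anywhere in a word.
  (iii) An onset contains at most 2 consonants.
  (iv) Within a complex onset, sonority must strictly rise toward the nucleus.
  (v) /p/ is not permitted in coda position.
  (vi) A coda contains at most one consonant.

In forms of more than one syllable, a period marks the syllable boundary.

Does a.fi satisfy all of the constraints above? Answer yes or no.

yes

a.fi — σ1 onset /∅/, coda /∅/ ok; σ2 onset /f/, coda /∅/ ok → licit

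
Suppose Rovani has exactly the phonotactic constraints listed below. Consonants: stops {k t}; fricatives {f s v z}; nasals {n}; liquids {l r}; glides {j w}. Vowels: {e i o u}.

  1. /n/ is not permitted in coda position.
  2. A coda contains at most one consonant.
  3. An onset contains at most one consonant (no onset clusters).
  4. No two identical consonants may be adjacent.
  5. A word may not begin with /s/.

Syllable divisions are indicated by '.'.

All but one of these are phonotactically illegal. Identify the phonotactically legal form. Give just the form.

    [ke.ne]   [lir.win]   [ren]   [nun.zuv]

[ke.ne] — σ1 onset /k/, coda /∅/ ok; σ2 onset /n/, coda /∅/ ok → phonotactically legal
[lir.win] — violates constraint 1: syllable 2 coda contains /n/ → phonotactically illegal
[ren] — violates constraint 1: syllable 1 coda contains /n/ → phonotactically illegal
[nun.zuv] — violates constraint 1: syllable 1 coda contains /n/ → phonotactically illegal

[ke.ne]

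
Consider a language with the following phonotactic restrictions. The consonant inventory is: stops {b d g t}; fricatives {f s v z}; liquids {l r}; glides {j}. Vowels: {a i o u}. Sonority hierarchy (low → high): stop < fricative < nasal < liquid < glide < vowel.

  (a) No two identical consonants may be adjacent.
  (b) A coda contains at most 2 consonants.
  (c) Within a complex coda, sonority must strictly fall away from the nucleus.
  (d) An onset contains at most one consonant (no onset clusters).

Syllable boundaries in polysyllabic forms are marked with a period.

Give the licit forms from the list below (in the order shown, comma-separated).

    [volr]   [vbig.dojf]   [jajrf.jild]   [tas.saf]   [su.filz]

[su.filz]

[volr] — violates constraint (c): syllable 1 coda /lr/: /l/ (liquid, 4) → /r/ (liquid, 4) does not fall → illicit
[vbig.dojf] — violates constraint (d): syllable 1 onset /vb/ has 2 consonants (> 1) → illicit
[jajrf.jild] — violates constraint (b): syllable 1 coda /jrf/ has 3 consonants (> 2) → illicit
[tas.saf] — violates constraint (a): adjacent identical consonants /ss/ → illicit
[su.filz] — σ1 onset /s/, coda /∅/ ok; σ2 onset /f/, coda /lz/ (4→2 falls) ok → licit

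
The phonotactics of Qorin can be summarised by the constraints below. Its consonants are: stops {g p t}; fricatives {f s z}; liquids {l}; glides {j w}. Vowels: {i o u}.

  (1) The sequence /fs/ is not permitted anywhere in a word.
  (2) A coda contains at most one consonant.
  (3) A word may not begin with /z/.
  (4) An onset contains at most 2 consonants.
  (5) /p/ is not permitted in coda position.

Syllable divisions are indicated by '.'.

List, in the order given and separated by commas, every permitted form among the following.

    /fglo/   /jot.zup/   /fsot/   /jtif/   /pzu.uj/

/fglo/ — violates constraint 4: syllable 1 onset /fgl/ has 3 consonants (> 2) → not permitted
/jot.zup/ — violates constraint 5: syllable 2 coda contains /p/ → not permitted
/fsot/ — violates constraint 1: contains banned sequence /fs/ → not permitted
/jtif/ — σ1 onset /jt/ (2C), coda /f/ ok → permitted
/pzu.uj/ — σ1 onset /pz/ (2C), coda /∅/ ok; σ2 onset /∅/, coda /j/ ok → permitted

/jtif/, /pzu.uj/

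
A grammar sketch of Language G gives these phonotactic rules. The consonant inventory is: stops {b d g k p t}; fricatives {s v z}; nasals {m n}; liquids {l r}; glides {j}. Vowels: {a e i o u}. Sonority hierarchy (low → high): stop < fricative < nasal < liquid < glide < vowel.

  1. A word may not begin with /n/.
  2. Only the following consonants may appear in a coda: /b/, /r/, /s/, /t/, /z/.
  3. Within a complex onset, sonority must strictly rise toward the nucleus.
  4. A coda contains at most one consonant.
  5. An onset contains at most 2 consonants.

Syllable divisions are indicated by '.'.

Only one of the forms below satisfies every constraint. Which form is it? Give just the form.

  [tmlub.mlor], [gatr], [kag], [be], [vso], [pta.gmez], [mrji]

[tmlub.mlor] — violates constraint 5: syllable 1 onset /tml/ has 3 consonants (> 2) → illicit
[gatr] — violates constraint 4: syllable 1 coda /tr/ has 2 consonants (> 1) → illicit
[kag] — violates constraint 2: syllable 1 coda contains /g/, which is not a licensed coda consonant → illicit
[be] — σ1 onset /b/, coda /∅/ ok → licit
[vso] — violates constraint 3: syllable 1 onset /vs/: /v/ (fricative, 2) → /s/ (fricative, 2) does not rise → illicit
[pta.gmez] — violates constraint 3: syllable 1 onset /pt/: /p/ (stop, 1) → /t/ (stop, 1) does not rise → illicit
[mrji] — violates constraint 5: syllable 1 onset /mrj/ has 3 consonants (> 2) → illicit

[be]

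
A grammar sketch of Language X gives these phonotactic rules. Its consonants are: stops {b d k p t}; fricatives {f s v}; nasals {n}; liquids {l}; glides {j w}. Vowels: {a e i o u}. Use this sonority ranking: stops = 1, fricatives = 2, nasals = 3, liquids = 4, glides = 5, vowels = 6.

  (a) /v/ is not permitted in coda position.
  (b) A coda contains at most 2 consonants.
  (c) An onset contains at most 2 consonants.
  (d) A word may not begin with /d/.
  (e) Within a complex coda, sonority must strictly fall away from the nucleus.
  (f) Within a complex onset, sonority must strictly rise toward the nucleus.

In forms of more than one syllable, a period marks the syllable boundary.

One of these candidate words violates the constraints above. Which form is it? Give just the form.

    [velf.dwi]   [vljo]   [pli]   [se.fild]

[vljo]

[velf.dwi] — σ1 onset /v/, coda /lf/ (4→2 falls) ok; σ2 onset /dw/ (1→5 rises), coda /∅/ ok → well-formed
[vljo] — violates constraint (c): syllable 1 onset /vlj/ has 3 consonants (> 2) → ill-formed
[pli] — σ1 onset /pl/ (1→4 rises), coda /∅/ ok → well-formed
[se.fild] — σ1 onset /s/, coda /∅/ ok; σ2 onset /f/, coda /ld/ (4→1 falls) ok → well-formed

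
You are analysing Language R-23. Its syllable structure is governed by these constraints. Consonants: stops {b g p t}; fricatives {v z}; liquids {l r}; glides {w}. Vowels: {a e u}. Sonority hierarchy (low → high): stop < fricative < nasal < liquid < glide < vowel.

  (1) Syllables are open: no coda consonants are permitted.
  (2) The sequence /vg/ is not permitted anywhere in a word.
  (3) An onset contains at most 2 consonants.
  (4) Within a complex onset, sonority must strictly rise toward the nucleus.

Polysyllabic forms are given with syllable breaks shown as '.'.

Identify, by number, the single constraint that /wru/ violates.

4

/wru/: syllable 1 onset /wr/: /w/ (glide, 5) → /r/ (liquid, 4) does not rise.
This is a violation of constraint 4: "Within a complex onset, sonority must strictly rise toward the nucleus."
The remaining constraints (1, 2, 3) are satisfied.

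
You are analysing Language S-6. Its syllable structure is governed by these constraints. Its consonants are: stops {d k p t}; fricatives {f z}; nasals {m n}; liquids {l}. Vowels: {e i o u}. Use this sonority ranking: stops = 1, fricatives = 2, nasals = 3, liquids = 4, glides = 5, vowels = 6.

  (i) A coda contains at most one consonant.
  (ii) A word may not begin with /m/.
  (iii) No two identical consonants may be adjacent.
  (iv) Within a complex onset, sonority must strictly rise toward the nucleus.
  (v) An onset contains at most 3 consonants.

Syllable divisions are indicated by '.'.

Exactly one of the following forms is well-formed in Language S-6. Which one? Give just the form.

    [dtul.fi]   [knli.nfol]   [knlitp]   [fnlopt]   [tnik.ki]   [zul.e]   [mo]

[zul.e]

[dtul.fi] — violates constraint (iv): syllable 1 onset /dt/: /d/ (stop, 1) → /t/ (stop, 1) does not rise → ill-formed
[knli.nfol] — violates constraint (iv): syllable 2 onset /nf/: /n/ (nasal, 3) → /f/ (fricative, 2) does not rise → ill-formed
[knlitp] — violates constraint (i): syllable 1 coda /tp/ has 2 consonants (> 1) → ill-formed
[fnlopt] — violates constraint (i): syllable 1 coda /pt/ has 2 consonants (> 1) → ill-formed
[tnik.ki] — violates constraint (iii): adjacent identical consonants /kk/ → ill-formed
[zul.e] — σ1 onset /z/, coda /l/ ok; σ2 onset /∅/, coda /∅/ ok → well-formed
[mo] — violates constraint (ii): word begins with /m/ → ill-formed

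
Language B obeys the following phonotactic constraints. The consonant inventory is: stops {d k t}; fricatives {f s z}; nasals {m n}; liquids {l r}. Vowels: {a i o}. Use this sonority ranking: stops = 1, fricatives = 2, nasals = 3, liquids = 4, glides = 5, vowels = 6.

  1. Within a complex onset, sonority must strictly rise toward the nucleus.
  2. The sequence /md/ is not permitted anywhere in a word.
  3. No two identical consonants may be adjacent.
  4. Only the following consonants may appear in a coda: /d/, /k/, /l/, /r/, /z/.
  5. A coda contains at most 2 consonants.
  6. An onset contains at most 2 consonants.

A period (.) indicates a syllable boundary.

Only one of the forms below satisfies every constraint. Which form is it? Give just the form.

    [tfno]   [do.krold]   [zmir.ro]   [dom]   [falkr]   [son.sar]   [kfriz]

[do.krold]

[tfno] — violates constraint 6: syllable 1 onset /tfn/ has 3 consonants (> 2) → not permitted
[do.krold] — σ1 onset /d/, coda /∅/ ok; σ2 onset /kr/ (1→4 rises), coda /ld/ (2C) ok → permitted
[zmir.ro] — violates constraint 3: adjacent identical consonants /rr/ → not permitted
[dom] — violates constraint 4: syllable 1 coda contains /m/, which is not a licensed coda consonant → not permitted
[falkr] — violates constraint 5: syllable 1 coda /lkr/ has 3 consonants (> 2) → not permitted
[son.sar] — violates constraint 4: syllable 1 coda contains /n/, which is not a licensed coda consonant → not permitted
[kfriz] — violates constraint 6: syllable 1 onset /kfr/ has 3 consonants (> 2) → not permitted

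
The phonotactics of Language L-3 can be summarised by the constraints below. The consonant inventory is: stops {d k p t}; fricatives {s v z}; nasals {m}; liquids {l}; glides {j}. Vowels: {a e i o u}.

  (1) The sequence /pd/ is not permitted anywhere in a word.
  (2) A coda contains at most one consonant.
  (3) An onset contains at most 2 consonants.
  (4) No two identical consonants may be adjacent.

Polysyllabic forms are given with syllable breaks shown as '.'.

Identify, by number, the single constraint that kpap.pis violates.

kpap.pis: adjacent identical consonants /pp/.
This is a violation of constraint 4: "No two identical consonants may be adjacent."
The remaining constraints (1, 2, 3) are satisfied.

4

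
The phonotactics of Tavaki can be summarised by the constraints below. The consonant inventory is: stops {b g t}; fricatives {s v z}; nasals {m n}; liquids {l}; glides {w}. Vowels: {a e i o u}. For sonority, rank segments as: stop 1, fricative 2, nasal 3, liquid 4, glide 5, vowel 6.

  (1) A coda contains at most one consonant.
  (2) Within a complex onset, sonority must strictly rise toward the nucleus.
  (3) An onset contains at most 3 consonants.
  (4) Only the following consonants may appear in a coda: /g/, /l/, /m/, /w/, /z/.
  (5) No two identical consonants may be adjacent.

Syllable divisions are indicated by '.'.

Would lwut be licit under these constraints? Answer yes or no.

no

lwut — violates constraint 4: syllable 1 coda contains /t/, which is not a licensed coda consonant → illicit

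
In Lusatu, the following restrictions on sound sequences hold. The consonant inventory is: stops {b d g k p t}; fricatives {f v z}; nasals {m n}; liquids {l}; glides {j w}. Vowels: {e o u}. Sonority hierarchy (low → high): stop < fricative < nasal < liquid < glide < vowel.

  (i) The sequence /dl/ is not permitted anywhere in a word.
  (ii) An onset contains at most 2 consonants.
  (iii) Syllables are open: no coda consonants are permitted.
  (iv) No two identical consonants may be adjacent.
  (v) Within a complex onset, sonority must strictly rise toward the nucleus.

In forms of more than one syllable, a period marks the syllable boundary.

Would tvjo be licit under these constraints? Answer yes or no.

no

tvjo — violates constraint (ii): syllable 1 onset /tvj/ has 3 consonants (> 2) → illicit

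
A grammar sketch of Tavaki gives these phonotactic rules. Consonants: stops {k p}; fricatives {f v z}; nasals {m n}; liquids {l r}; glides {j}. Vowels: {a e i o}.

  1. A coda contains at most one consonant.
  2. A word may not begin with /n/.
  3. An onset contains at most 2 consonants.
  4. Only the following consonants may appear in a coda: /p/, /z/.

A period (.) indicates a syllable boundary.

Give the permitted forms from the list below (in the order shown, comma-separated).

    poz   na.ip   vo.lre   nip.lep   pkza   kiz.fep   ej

poz, vo.lre, kiz.fep

poz — σ1 onset /p/, coda /z/ ok → permitted
na.ip — violates constraint 2: word begins with /n/ → not permitted
vo.lre — σ1 onset /v/, coda /∅/ ok; σ2 onset /lr/ (2C), coda /∅/ ok → permitted
nip.lep — violates constraint 2: word begins with /n/ → not permitted
pkza — violates constraint 3: syllable 1 onset /pkz/ has 3 consonants (> 2) → not permitted
kiz.fep — σ1 onset /k/, coda /z/ ok; σ2 onset /f/, coda /p/ ok → permitted
ej — violates constraint 4: syllable 1 coda contains /j/, which is not a licensed coda consonant → not permitted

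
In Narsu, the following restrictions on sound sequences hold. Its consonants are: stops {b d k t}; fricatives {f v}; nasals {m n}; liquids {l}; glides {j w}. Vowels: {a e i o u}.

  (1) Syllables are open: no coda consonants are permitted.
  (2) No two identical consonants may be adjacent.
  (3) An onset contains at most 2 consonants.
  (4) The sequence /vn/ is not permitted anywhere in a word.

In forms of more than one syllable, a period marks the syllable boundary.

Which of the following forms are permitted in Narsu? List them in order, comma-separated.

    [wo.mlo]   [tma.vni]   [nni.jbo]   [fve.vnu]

[wo.mlo]

[wo.mlo] — σ1 onset /w/, coda /∅/ ok; σ2 onset /ml/ (2C), coda /∅/ ok → permitted
[tma.vni] — violates constraint 4: contains banned sequence /vn/ → not permitted
[nni.jbo] — violates constraint 2: adjacent identical consonants /nn/ → not permitted
[fve.vnu] — violates constraint 4: contains banned sequence /vn/ → not permitted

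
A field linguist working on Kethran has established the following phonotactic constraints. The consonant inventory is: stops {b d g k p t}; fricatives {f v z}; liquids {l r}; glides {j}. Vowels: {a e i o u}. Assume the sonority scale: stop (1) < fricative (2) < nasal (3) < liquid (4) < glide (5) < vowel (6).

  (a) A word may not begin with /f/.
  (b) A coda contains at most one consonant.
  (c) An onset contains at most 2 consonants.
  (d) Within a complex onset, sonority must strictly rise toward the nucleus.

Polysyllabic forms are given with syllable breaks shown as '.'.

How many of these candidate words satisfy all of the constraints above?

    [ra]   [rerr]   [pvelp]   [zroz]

[ra] — σ1 onset /r/, coda /∅/ ok → phonotactically legal
[rerr] — violates constraint (b): syllable 1 coda /rr/ has 2 consonants (> 1) → phonotactically illegal
[pvelp] — violates constraint (b): syllable 1 coda /lp/ has 2 consonants (> 1) → phonotactically illegal
[zroz] — σ1 onset /zr/ (2→4 rises), coda /z/ ok → phonotactically legal
Phonotactically legal: [ra], [zroz] → 2.

2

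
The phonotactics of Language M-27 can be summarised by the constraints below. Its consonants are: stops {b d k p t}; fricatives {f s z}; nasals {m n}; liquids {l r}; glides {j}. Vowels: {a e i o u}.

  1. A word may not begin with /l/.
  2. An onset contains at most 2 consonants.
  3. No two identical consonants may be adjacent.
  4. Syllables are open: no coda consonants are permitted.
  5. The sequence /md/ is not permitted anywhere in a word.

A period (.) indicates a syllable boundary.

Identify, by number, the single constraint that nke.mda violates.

5

nke.mda: contains banned sequence /md/.
This is a violation of constraint 5: "The sequence /md/ is not permitted anywhere in a word."
The remaining constraints (1, 2, 3, 4) are satisfied.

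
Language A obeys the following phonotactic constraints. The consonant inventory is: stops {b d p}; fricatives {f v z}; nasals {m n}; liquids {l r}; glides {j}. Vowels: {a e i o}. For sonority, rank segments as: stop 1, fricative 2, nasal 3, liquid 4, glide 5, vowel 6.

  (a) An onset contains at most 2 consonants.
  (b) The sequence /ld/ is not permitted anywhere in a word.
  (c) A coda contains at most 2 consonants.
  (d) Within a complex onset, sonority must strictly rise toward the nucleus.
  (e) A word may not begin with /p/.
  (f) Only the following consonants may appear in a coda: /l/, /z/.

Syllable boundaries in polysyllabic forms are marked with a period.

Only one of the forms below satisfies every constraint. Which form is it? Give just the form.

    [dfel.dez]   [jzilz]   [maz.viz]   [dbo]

[dfel.dez] — violates constraint (b): contains banned sequence /ld/ → illicit
[jzilz] — violates constraint (d): syllable 1 onset /jz/: /j/ (glide, 5) → /z/ (fricative, 2) does not rise → illicit
[maz.viz] — σ1 onset /m/, coda /z/ ok; σ2 onset /v/, coda /z/ ok → licit
[dbo] — violates constraint (d): syllable 1 onset /db/: /d/ (stop, 1) → /b/ (stop, 1) does not rise → illicit

[maz.viz]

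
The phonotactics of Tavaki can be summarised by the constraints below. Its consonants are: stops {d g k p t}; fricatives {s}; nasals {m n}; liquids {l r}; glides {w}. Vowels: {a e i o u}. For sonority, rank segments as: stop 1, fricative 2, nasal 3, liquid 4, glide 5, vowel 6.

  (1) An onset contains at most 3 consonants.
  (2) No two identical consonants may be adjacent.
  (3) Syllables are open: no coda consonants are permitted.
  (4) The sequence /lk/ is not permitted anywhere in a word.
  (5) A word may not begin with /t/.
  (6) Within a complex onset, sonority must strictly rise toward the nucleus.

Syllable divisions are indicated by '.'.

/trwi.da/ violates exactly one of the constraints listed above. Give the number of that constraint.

5

/trwi.da/: word begins with /t/.
This is a violation of constraint 5: "A word may not begin with /t/."
The remaining constraints (1, 2, 3, 4, 6) are satisfied.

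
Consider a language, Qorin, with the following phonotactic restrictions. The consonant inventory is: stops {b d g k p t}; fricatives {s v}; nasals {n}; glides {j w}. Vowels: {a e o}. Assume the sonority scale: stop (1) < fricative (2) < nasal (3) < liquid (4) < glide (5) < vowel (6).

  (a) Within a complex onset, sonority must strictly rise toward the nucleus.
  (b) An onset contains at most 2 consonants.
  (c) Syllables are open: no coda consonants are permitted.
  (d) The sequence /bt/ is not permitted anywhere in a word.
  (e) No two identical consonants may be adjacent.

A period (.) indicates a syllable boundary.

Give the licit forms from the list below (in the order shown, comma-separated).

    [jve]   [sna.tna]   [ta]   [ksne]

[jve] — violates constraint (a): syllable 1 onset /jv/: /j/ (glide, 5) → /v/ (fricative, 2) does not rise → illicit
[sna.tna] — σ1 onset /sn/ (2→3 rises), coda /∅/ ok; σ2 onset /tn/ (1→3 rises), coda /∅/ ok → licit
[ta] — σ1 onset /t/, coda /∅/ ok → licit
[ksne] — violates constraint (b): syllable 1 onset /ksn/ has 3 consonants (> 2) → illicit

[sna.tna], [ta]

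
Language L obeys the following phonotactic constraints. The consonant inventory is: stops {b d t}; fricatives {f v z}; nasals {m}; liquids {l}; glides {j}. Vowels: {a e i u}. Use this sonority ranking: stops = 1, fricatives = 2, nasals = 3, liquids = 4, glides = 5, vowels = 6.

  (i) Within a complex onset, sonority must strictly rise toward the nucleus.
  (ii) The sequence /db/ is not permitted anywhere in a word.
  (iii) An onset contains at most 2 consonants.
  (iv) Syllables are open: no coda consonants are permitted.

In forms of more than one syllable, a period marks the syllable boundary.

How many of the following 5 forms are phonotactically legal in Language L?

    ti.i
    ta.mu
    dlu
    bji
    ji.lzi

4

ti.i — σ1 onset /t/, coda /∅/ ok; σ2 onset /∅/, coda /∅/ ok → phonotactically legal
ta.mu — σ1 onset /t/, coda /∅/ ok; σ2 onset /m/, coda /∅/ ok → phonotactically legal
dlu — σ1 onset /dl/ (1→4 rises), coda /∅/ ok → phonotactically legal
bji — σ1 onset /bj/ (1→5 rises), coda /∅/ ok → phonotactically legal
ji.lzi — violates constraint (i): syllable 2 onset /lz/: /l/ (liquid, 4) → /z/ (fricative, 2) does not rise → phonotactically illegal
Phonotactically legal: ti.i, ta.mu, dlu, bji → 4.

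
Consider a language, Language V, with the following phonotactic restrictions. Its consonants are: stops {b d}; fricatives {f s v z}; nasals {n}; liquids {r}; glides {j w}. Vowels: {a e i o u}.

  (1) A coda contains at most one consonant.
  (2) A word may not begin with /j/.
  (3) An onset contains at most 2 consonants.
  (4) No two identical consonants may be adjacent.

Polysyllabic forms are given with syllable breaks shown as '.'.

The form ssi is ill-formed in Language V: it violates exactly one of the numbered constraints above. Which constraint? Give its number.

ssi: adjacent identical consonants /ss/.
This is a violation of constraint 4: "No two identical consonants may be adjacent."
The remaining constraints (1, 2, 3) are satisfied.

4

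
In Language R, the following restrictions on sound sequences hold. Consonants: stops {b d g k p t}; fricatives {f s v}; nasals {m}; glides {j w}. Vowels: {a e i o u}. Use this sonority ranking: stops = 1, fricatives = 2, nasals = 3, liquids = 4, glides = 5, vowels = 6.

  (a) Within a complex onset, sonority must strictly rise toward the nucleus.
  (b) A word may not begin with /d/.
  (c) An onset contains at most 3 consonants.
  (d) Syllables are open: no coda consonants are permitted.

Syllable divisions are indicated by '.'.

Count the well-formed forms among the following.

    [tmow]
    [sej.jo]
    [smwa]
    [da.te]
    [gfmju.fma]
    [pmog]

[tmow] — violates constraint (d): syllable 1 coda /w/ has 1 consonant (> 0) → ill-formed
[sej.jo] — violates constraint (d): syllable 1 coda /j/ has 1 consonant (> 0) → ill-formed
[smwa] — σ1 onset /smw/ (2→3→5 rises), coda /∅/ ok → well-formed
[da.te] — violates constraint (b): word begins with /d/ → ill-formed
[gfmju.fma] — violates constraint (c): syllable 1 onset /gfmj/ has 4 consonants (> 3) → ill-formed
[pmog] — violates constraint (d): syllable 1 coda /g/ has 1 consonant (> 0) → ill-formed
Well-formed: [smwa] → 1.

1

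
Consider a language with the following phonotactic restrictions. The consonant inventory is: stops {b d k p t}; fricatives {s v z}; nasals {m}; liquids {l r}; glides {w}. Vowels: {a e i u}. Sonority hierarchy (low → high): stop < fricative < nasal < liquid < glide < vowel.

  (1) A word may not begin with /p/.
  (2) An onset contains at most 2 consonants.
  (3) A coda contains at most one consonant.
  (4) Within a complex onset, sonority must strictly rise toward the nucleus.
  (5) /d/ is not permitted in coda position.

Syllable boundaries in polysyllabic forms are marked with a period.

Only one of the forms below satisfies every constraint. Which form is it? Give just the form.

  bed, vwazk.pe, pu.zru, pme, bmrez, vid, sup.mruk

bed — violates constraint 5: syllable 1 coda contains /d/ → phonotactically illegal
vwazk.pe — violates constraint 3: syllable 1 coda /zk/ has 2 consonants (> 1) → phonotactically illegal
pu.zru — violates constraint 1: word begins with /p/ → phonotactically illegal
pme — violates constraint 1: word begins with /p/ → phonotactically illegal
bmrez — violates constraint 2: syllable 1 onset /bmr/ has 3 consonants (> 2) → phonotactically illegal
vid — violates constraint 5: syllable 1 coda contains /d/ → phonotactically illegal
sup.mruk — σ1 onset /s/, coda /p/ ok; σ2 onset /mr/ (3→4 rises), coda /k/ ok → phonotactically legal

sup.mruk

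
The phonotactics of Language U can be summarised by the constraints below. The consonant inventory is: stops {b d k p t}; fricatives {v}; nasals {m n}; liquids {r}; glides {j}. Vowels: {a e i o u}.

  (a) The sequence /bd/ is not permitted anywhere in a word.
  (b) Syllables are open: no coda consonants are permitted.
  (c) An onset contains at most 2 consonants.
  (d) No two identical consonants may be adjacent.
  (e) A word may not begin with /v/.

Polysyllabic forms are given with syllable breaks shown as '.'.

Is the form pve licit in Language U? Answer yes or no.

pve — σ1 onset /pv/ (2C), coda /∅/ ok → licit

yes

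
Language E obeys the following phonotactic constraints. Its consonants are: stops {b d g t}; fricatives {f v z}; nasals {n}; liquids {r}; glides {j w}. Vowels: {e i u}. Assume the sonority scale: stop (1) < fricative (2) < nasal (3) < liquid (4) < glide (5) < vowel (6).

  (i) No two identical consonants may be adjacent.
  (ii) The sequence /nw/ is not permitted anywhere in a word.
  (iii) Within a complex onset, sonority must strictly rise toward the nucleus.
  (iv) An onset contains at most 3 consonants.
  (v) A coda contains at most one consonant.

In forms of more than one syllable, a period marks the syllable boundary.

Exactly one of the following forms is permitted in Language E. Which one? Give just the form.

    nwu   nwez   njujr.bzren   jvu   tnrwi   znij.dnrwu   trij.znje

trij.znje

nwu — violates constraint (ii): contains banned sequence /nw/ → not permitted
nwez — violates constraint (ii): contains banned sequence /nw/ → not permitted
njujr.bzren — violates constraint (v): syllable 1 coda /jr/ has 2 consonants (> 1) → not permitted
jvu — violates constraint (iii): syllable 1 onset /jv/: /j/ (glide, 5) → /v/ (fricative, 2) does not rise → not permitted
tnrwi — violates constraint (iv): syllable 1 onset /tnrw/ has 4 consonants (> 3) → not permitted
znij.dnrwu — violates constraint (iv): syllable 2 onset /dnrw/ has 4 consonants (> 3) → not permitted
trij.znje — σ1 onset /tr/ (1→4 rises), coda /j/ ok; σ2 onset /znj/ (2→3→5 rises), coda /∅/ ok → permitted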